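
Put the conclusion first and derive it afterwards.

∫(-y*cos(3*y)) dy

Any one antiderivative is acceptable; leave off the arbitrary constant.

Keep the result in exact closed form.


The answer is -y*sin(3*y)/3 - cos(3*y)/9.
Step 1. Integrate ∫(-y*cos(3*y)) dy by parts with u = y, dv = (-cos(3*y)) dy, so v = -sin(3*y)/3: now -y*sin(3*y)/3 + ∫(sin(3*y)/3) dy.
Step 2. Evaluate the standard form: now -y*sin(3*y)/3 - cos(3*y)/9.
Answer: -y*sin(3*y)/3 - cos(3*y)/9.


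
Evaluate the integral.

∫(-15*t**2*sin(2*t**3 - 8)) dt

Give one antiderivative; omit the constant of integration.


Answer: 5*cos(2*t**3 - 8)/2.


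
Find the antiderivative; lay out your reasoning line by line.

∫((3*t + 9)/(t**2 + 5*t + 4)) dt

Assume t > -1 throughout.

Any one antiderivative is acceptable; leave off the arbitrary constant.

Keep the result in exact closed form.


Step 1. Decompose ∫((3*t + 9)/(t**2 + 5*t + 4)) dt by partial fractions, (3*t + 9)/(t**2 + 5*t + 4) = 1/(t + 4) + 2/(t + 1): now ∫(2/(t + 1)) dt + ∫(1/(t + 4)) dt.
Step 2. Evaluate the standard form [assuming t > -1]: now 2*log(t + 1) + ∫(1/(t + 4)) dt.
Step 3. Evaluate the standard form [assuming t > -4]: now 2*log(t + 1) + log(t + 4).
Answer: 2*log(t + 1) + log(t + 4).


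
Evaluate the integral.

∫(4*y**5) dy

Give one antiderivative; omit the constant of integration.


Answer: 2*y**6/3.


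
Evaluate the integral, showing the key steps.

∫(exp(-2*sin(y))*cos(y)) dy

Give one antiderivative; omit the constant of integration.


Step 1. Substitute u = sin(y), turning ∫(exp(-2*sin(y))*cos(y)) dy into ∫(exp(-2*u)) du: now ∫(exp(-2*u)) du.
Step 2. Evaluate the standard form: now -exp(-2*u)/2.
Step 3. Substitute back u = sin(y): now -exp(-2*sin(y))/2.
Answer: -exp(-2*sin(y))/2.


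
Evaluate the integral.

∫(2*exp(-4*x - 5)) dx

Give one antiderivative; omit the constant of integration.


Answer: -exp(-4*x - 5)/2.


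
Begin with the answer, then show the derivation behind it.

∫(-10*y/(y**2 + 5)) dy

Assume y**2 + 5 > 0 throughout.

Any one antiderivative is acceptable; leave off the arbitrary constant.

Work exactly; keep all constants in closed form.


The answer is -5*log(y**2 + 5).
Step 1. Substitute u = y**2 + 5, turning ∫(-10*y/(y**2 + 5)) dy into ∫(-5/u) du: now ∫(-5/u) du.
Step 2. Evaluate the standard form [assuming u > 0]: now -5*log(u).
Step 3. Substitute back u = y**2 + 5: now -5*log(y**2 + 5).
Answer: -5*log(y**2 + 5).


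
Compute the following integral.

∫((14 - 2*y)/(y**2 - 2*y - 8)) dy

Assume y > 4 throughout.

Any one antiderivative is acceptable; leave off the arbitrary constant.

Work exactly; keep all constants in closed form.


Answer: log(y - 4) - 3*log(y + 2).


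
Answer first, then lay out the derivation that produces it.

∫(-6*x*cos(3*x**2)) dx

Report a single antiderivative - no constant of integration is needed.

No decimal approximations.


The answer is -sin(3*x**2).
Step 1. Substitute u = x**2, turning ∫(-6*x*cos(3*x**2)) dx into ∫(-3*cos(3*u)) du: now ∫(-3*cos(3*u)) du.
Step 2. Evaluate the standard form: now -sin(3*u).
Step 3. Substitute back u = x**2: now -sin(3*x**2).
Answer: -sin(3*x**2).


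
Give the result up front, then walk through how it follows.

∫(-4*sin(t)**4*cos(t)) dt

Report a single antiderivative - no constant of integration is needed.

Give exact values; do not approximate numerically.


The answer is -4*sin(t)**5/5.
Step 1. Substitute u = sin(t), turning ∫(-4*sin(t)**4*cos(t)) dt into ∫(-4*u**4) du: now ∫(-4*u**4) du.
Step 2. Evaluate the standard form: now -4*u**5/5.
Step 3. Substitute back u = sin(t): now -4*sin(t)**5/5.
Answer: -4*sin(t)**5/5.


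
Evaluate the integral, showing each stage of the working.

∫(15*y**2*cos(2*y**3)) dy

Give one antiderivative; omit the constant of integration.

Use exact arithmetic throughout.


Step 1. Substitute u = y**3, turning ∫(15*y**2*cos(2*y**3)) dy into ∫(5*cos(2*u)) du: now ∫(5*cos(2*u)) du.
Step 2. Evaluate the standard form: now 5*sin(2*u)/2.
Step 3. Substitute back u = y**3: now 5*sin(2*y**3)/2.
Answer: 5*sin(2*y**3)/2.


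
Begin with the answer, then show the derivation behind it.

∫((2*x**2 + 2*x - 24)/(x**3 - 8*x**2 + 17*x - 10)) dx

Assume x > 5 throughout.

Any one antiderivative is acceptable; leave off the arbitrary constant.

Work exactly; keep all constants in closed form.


The answer is 3*log(x - 5) + 4*log(x - 2) - 5*log(x - 1).
Step 1. Decompose ∫((2*x**2 + 2*x - 24)/(x**3 - 8*x**2 + 17*x - 10)) dx by partial fractions, (2*x**2 + 2*x - 24)/(x**3 - 8*x**2 + 17*x - 10) = -5/(x - 1) + 4/(x - 2) + 3/(x - 5): now ∫(3/(x - 5)) dx + ∫(4/(x - 2)) dx + ∫(-5/(x - 1)) dx.
Step 2. Evaluate the standard form [assuming x > 2]: now 4*log(x - 2) + ∫(3/(x - 5)) dx + ∫(-5/(x - 1)) dx.
Step 3. Evaluate the standard form [assuming x > 1]: now 4*log(x - 2) - 5*log(x - 1) + ∫(3/(x - 5)) dx.
Step 4. Evaluate the standard form [assuming x > 5]: now 3*log(x - 5) + 4*log(x - 2) - 5*log(x - 1).
Answer: 3*log(x - 5) + 4*log(x - 2) - 5*log(x - 1).


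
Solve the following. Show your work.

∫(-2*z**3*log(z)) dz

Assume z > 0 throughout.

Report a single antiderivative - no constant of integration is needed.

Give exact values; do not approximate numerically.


Step 1. Integrate ∫(-2*z**3*log(z)) dz by parts with u = log(z), dv = (-2*z**3) dz, so v = -z**4/2 [assuming z > 0]: now -z**4*log(z)/2 + ∫(z**3/2) dz.
Step 2. Evaluate the standard form: now -z**4*log(z)/2 + z**4/8.
Answer: -z**4*log(z)/2 + z**4/8.


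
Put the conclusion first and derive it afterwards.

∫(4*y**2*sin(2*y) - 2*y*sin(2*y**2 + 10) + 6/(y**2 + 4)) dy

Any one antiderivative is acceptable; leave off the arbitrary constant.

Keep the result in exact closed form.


The answer is -2*y**2*cos(2*y) + 2*y*sin(2*y) + cos(2*y) + cos(2*y**2 + 10)/2 + 3*atan(y/2).
Step 1. Rewrite: now ∫(-2*y*sin(2*y**2 + 10)) dy + ∫(4*y**2*sin(2*y)) dy + ∫(6/(y**2 + 4)) dy.
Step 2. Evaluate the standard form: now 3*atan(y/2) + ∫(-2*y*sin(2*y**2 + 10)) dy + ∫(4*y**2*sin(2*y)) dy.
Step 3. Integrate ∫(4*y**2*sin(2*y)) dy by parts with u = y**2, dv = (4*sin(2*y)) dy, so v = -2*cos(2*y): now -2*y**2*cos(2*y) + 3*atan(y/2) + ∫(-2*y*sin(2*y**2 + 10)) dy + ∫(4*y*cos(2*y)) dy.
Step 4. Integrate ∫(4*y*cos(2*y)) dy by parts with u = y, dv = (4*cos(2*y)) dy, so v = 2*sin(2*y): now -2*y**2*cos(2*y) + 2*y*sin(2*y) + 3*atan(y/2) + ∫(-2*y*sin(2*y**2 + 10)) dy + ∫(-2*sin(2*y)) dy.
Step 5. Evaluate the standard form: now -2*y**2*cos(2*y) + 2*y*sin(2*y) + cos(2*y) + 3*atan(y/2) + ∫(-2*y*sin(2*y**2 + 10)) dy.
Step 6. Substitute u = y**2 + 5, turning ∫(-2*y*sin(2*y**2 + 10)) dy into ∫(-sin(2*u)) du: now -2*y**2*cos(2*y) + 2*y*sin(2*y) + cos(2*y) + 3*atan(y/2) + ∫(-sin(2*u)) du.
Step 7. Evaluate the standard form: now -2*y**2*cos(2*y) + 2*y*sin(2*y) + cos(2*u)/2 + cos(2*y) + 3*atan(y/2).
Step 8. Substitute back u = y**2 + 5: now -2*y**2*cos(2*y) + 2*y*sin(2*y) + cos(2*y) + cos(2*y**2 + 10)/2 + 3*atan(y/2).
Answer: -2*y**2*cos(2*y) + 2*y*sin(2*y) + cos(2*y) + cos(2*y**2 + 10)/2 + 3*atan(y/2).


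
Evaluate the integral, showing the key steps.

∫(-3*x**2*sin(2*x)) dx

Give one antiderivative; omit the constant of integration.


Step 1. Integrate ∫(-3*x**2*sin(2*x)) dx by parts with u = x**2, dv = (-3*sin(2*x)) dx, so v = 3*cos(2*x)/2: now 3*x**2*cos(2*x)/2 + ∫(-3*x*cos(2*x)) dx.
Step 2. Integrate ∫(-3*x*cos(2*x)) dx by parts with u = x, dv = (-3*cos(2*x)) dx, so v = -3*sin(2*x)/2: now 3*x**2*cos(2*x)/2 - 3*x*sin(2*x)/2 + ∫(3*sin(2*x)/2) dx.
Step 3. Evaluate the standard form: now 3*x**2*cos(2*x)/2 - 3*x*sin(2*x)/2 - 3*cos(2*x)/4.
Answer: 3*x**2*cos(2*x)/2 - 3*x*sin(2*x)/2 - 3*cos(2*x)/4.


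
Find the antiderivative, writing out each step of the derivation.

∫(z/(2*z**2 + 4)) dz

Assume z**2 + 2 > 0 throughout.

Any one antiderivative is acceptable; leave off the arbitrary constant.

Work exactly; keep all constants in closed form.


Step 1. Substitute u = z**2 + 2, turning ∫(z/(2*z**2 + 4)) dz into ∫(1/(4*u)) du: now ∫(1/(4*u)) du.
Step 2. Evaluate the standard form [assuming u > 0]: now log(u)/4.
Step 3. Substitute back u = z**2 + 2: now log(z**2 + 2)/4.
Answer: log(z**2 + 2)/4.


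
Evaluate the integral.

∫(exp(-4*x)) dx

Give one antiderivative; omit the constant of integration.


Answer: -exp(-4*x)/4.


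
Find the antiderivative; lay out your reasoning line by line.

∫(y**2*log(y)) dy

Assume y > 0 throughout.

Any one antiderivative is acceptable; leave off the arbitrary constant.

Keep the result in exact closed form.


Step 1. Integrate ∫(y**2*log(y)) dy by parts with u = log(y), dv = (y**2) dy, so v = y**3/3 [assuming y > 0]: now y**3*log(y)/3 + ∫(-y**2/3) dy.
Step 2. Evaluate the standard form: now y**3*log(y)/3 - y**3/9.
Answer: y**3*log(y)/3 - y**3/9.


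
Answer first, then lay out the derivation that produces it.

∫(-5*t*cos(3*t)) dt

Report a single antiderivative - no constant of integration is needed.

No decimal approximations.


The answer is -5*t*sin(3*t)/3 - 5*cos(3*t)/9.
Step 1. Integrate ∫(-5*t*cos(3*t)) dt by parts with u = t, dv = (-5*cos(3*t)) dt, so v = -5*sin(3*t)/3: now -5*t*sin(3*t)/3 + ∫(5*sin(3*t)/3) dt.
Step 2. Evaluate the standard form: now -5*t*sin(3*t)/3 - 5*cos(3*t)/9.
Answer: -5*t*sin(3*t)/3 - 5*cos(3*t)/9.


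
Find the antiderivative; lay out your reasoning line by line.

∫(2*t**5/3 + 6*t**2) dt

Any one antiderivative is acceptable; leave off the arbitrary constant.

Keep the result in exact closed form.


Step 1. Rewrite: now ∫(6*t**2) dt + ∫(2*t**5/3) dt.
Step 2. Evaluate the standard form: now 2*t**3 + ∫(2*t**5/3) dt.
Step 3. Evaluate the standard form: now t**6/9 + 2*t**3.
Answer: t**6/9 + 2*t**3.


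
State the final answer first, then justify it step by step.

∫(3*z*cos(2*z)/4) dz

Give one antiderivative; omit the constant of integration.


The answer is 3*z*sin(2*z)/8 + 3*cos(2*z)/16.
Step 1. Integrate ∫(3*z*cos(2*z)/4) dz by parts with u = z, dv = (3*cos(2*z)/4) dz, so v = 3*sin(2*z)/8: now 3*z*sin(2*z)/8 + ∫(-3*sin(2*z)/8) dz.
Step 2. Evaluate the standard form: now 3*z*sin(2*z)/8 + 3*cos(2*z)/16.
Answer: 3*z*sin(2*z)/8 + 3*cos(2*z)/16.


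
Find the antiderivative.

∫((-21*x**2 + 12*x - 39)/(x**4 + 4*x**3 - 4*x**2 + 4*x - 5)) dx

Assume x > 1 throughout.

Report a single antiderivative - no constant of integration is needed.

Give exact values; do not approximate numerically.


Answer: -4*log(x - 1) + 4*log(x + 5) + 3*atan(x).


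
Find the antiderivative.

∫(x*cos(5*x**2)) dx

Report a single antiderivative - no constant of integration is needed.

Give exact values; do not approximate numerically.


Answer: sin(5*x**2)/10.


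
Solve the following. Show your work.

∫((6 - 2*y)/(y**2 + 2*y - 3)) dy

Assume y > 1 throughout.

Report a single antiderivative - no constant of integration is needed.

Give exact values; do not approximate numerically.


Step 1. Decompose ∫((6 - 2*y)/(y**2 + 2*y - 3)) dy by partial fractions, (6 - 2*y)/(y**2 + 2*y - 3) = -3/(y + 3) + 1/(y - 1): now ∫(1/(y - 1)) dy + ∫(-3/(y + 3)) dy.
Step 2. Evaluate the standard form [assuming y > 1]: now log(y - 1) + ∫(-3/(y + 3)) dy.
Step 3. Evaluate the standard form [assuming y > -3]: now log(y - 1) - 3*log(y + 3).
Answer: log(y - 1) - 3*log(y + 3).


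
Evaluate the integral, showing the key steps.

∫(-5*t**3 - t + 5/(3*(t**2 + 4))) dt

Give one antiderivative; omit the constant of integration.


Step 1. Rewrite: now ∫(-t) dt + ∫(-5*t**3) dt + ∫(5/(3*(t**2 + 4))) dt.
Step 2. Evaluate the standard form: now -5*t**4/4 + ∫(-t) dt + ∫(5/(3*(t**2 + 4))) dt.
Step 3. Evaluate the standard form: now -5*t**4/4 - t**2/2 + ∫(5/(3*(t**2 + 4))) dt.
Step 4. Evaluate the standard form: now -5*t**4/4 - t**2/2 + 5*atan(t/2)/6.
Answer: -5*t**4/4 - t**2/2 + 5*atan(t/2)/6.


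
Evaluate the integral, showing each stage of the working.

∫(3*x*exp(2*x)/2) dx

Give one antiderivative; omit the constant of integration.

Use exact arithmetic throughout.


Step 1. Integrate ∫(3*x*exp(2*x)/2) dx by parts with u = x, dv = (3*exp(2*x)/2) dx, so v = 3*exp(2*x)/4: now 3*x*exp(2*x)/4 + ∫(-3*exp(2*x)/4) dx.
Step 2. Evaluate the standard form: now 3*x*exp(2*x)/4 - 3*exp(2*x)/8.
Answer: 3*x*exp(2*x)/4 - 3*exp(2*x)/8.


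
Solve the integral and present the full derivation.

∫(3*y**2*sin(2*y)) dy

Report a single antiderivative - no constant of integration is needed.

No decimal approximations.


Step 1. Integrate ∫(3*y**2*sin(2*y)) dy by parts with u = y**2, dv = (3*sin(2*y)) dy, so v = -3*cos(2*y)/2: now -3*y**2*cos(2*y)/2 + ∫(3*y*cos(2*y)) dy.
Step 2. Integrate ∫(3*y*cos(2*y)) dy by parts with u = y, dv = (3*cos(2*y)) dy, so v = 3*sin(2*y)/2: now -3*y**2*cos(2*y)/2 + 3*y*sin(2*y)/2 + ∫(-3*sin(2*y)/2) dy.
Step 3. Evaluate the standard form: now -3*y**2*cos(2*y)/2 + 3*y*sin(2*y)/2 + 3*cos(2*y)/4.
Answer: -3*y**2*cos(2*y)/2 + 3*y*sin(2*y)/2 + 3*cos(2*y)/4.


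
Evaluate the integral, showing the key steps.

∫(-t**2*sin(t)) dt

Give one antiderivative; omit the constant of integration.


Step 1. Integrate ∫(-t**2*sin(t)) dt by parts with u = t**2, dv = (-sin(t)) dt, so v = cos(t): now t**2*cos(t) + ∫(-2*t*cos(t)) dt.
Step 2. Integrate ∫(-2*t*cos(t)) dt by parts with u = t, dv = (-2*cos(t)) dt, so v = -2*sin(t): now t**2*cos(t) - 2*t*sin(t) + ∫(2*sin(t)) dt.
Step 3. Evaluate the standard form: now t**2*cos(t) - 2*t*sin(t) - 2*cos(t).
Answer: t**2*cos(t) - 2*t*sin(t) - 2*cos(t).


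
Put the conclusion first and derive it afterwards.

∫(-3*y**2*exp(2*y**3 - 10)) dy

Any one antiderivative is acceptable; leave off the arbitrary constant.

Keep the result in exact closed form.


The answer is -exp(2*y**3 - 10)/2.
Step 1. Substitute u = y**3 - 5, turning ∫(-3*y**2*exp(2*y**3 - 10)) dy into ∫(-exp(2*u)) du: now ∫(-exp(2*u)) du.
Step 2. Evaluate the standard form: now -exp(2*u)/2.
Step 3. Substitute back u = y**3 - 5: now -exp(2*y**3 - 10)/2.
Answer: -exp(2*y**3 - 10)/2.


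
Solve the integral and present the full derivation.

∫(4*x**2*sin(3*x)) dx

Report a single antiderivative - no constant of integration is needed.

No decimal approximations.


Step 1. Integrate ∫(4*x**2*sin(3*x)) dx by parts with u = x**2, dv = (4*sin(3*x)) dx, so v = -4*cos(3*x)/3: now -4*x**2*cos(3*x)/3 + ∫(8*x*cos(3*x)/3) dx.
Step 2. Integrate ∫(8*x*cos(3*x)/3) dx by parts with u = x, dv = (8*cos(3*x)/3) dx, so v = 8*sin(3*x)/9: now -4*x**2*cos(3*x)/3 + 8*x*sin(3*x)/9 + ∫(-8*sin(3*x)/9) dx.
Step 3. Evaluate the standard form: now -4*x**2*cos(3*x)/3 + 8*x*sin(3*x)/9 + 8*cos(3*x)/27.
Answer: -4*x**2*cos(3*x)/3 + 8*x*sin(3*x)/9 + 8*cos(3*x)/27.


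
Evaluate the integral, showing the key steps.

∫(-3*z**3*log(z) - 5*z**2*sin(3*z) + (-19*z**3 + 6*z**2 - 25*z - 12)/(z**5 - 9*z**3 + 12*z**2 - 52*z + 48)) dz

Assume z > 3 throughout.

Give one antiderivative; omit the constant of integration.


Step 1. Rewrite: now ∫(-5*z**2*sin(3*z)) dz + ∫(-3*z**3*log(z)) dz + ∫((-19*z**3 + 6*z**2 - 25*z - 12)/(z**5 - 9*z**3 + 12*z**2 - 52*z + 48)) dz.
Step 2. Integrate ∫(-3*z**3*log(z)) dz by parts with u = log(z), dv = (-3*z**3) dz, so v = -3*z**4/4 [assuming z > 0]: now -3*z**4*log(z)/4 + ∫(3*z**3/4) dz + ∫(-5*z**2*sin(3*z)) dz + ∫((-19*z**3 + 6*z**2 - 25*z - 12)/(z**5 - 9*z**3 + 12*z**2 - 52*z + 48)) dz.
Step 3. Evaluate the standard form: now -3*z**4*log(z)/4 + 3*z**4/16 + ∫(-5*z**2*sin(3*z)) dz + ∫((-19*z**3 + 6*z**2 - 25*z - 12)/(z**5 - 9*z**3 + 12*z**2 - 52*z + 48)) dz.
Step 4. Decompose ∫((-19*z**3 + 6*z**2 - 25*z - 12)/(z**5 - 9*z**3 + 12*z**2 - 52*z + 48)) dz by partial fractions, (-19*z**3 + 6*z**2 - 25*z - 12)/(z**5 - 9*z**3 + 12*z**2 - 52*z + 48) = -3/(z**2 + 4) + 2/(z + 4) + 1/(z - 1) - 3/(z - 3): now -3*z**4*log(z)/4 + 3*z**4/16 + ∫(-5*z**2*sin(3*z)) dz + ∫(-3/(z - 3)) dz + ∫(1/(z - 1)) dz + ∫(2/(z + 4)) dz + ∫(-3/(z**2 + 4)) dz.
Step 5. Evaluate the standard form [assuming z > -4]: now -3*z**4*log(z)/4 + 3*z**4/16 + 2*log(z + 4) + ∫(-5*z**2*sin(3*z)) dz + ∫(-3/(z - 3)) dz + ∫(1/(z - 1)) dz + ∫(-3/(z**2 + 4)) dz.
Step 6. Evaluate the standard form [assuming z > 3]: now -3*z**4*log(z)/4 + 3*z**4/16 - 3*log(z - 3) + 2*log(z + 4) + ∫(-5*z**2*sin(3*z)) dz + ∫(1/(z - 1)) dz + ∫(-3/(z**2 + 4)) dz.
Step 7. Evaluate the standard form [assuming z > 1]: now -3*z**4*log(z)/4 + 3*z**4/16 - 3*log(z - 3) + log(z - 1) + 2*log(z + 4) + ∫(-5*z**2*sin(3*z)) dz + ∫(-3/(z**2 + 4)) dz.
Step 8. Evaluate the standard form: now -3*z**4*log(z)/4 + 3*z**4/16 - 3*log(z - 3) + log(z - 1) + 2*log(z + 4) - 3*atan(z/2)/2 + ∫(-5*z**2*sin(3*z)) dz.
Step 9. Integrate ∫(-5*z**2*sin(3*z)) dz by parts with u = z**2, dv = (-5*sin(3*z)) dz, so v = 5*cos(3*z)/3: now -3*z**4*log(z)/4 + 3*z**4/16 + 5*z**2*cos(3*z)/3 - 3*log(z - 3) + log(z - 1) + 2*log(z + 4) - 3*atan(z/2)/2 + ∫(-10*z*cos(3*z)/3) dz.
Step 10. Integrate ∫(-10*z*cos(3*z)/3) dz by parts with u = z, dv = (-10*cos(3*z)/3) dz, so v = -10*sin(3*z)/9: now -3*z**4*log(z)/4 + 3*z**4/16 + 5*z**2*cos(3*z)/3 - 10*z*sin(3*z)/9 - 3*log(z - 3) + log(z - 1) + 2*log(z + 4) - 3*atan(z/2)/2 + ∫(10*sin(3*z)/9) dz.
Step 11. Evaluate the standard form: now -3*z**4*log(z)/4 + 3*z**4/16 + 5*z**2*cos(3*z)/3 - 10*z*sin(3*z)/9 - 3*log(z - 3) + log(z - 1) + 2*log(z + 4) - 10*cos(3*z)/27 - 3*atan(z/2)/2.
Answer: -3*z**4*log(z)/4 + 3*z**4/16 + 5*z**2*cos(3*z)/3 - 10*z*sin(3*z)/9 - 3*log(z - 3) + log(z - 1) + 2*log(z + 4) - 10*cos(3*z)/27 - 3*atan(z/2)/2.


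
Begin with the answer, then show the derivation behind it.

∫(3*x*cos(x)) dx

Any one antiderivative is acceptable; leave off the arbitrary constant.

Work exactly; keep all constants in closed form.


The answer is 3*x*sin(x) + 3*cos(x).
Step 1. Integrate ∫(3*x*cos(x)) dx by parts with u = x, dv = (3*cos(x)) dx, so v = 3*sin(x): now 3*x*sin(x) + ∫(-3*sin(x)) dx.
Step 2. Evaluate the standard form: now 3*x*sin(x) + 3*cos(x).
Answer: 3*x*sin(x) + 3*cos(x).


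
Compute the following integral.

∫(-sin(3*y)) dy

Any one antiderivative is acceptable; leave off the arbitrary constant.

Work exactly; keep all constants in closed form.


Answer: cos(3*y)/3.


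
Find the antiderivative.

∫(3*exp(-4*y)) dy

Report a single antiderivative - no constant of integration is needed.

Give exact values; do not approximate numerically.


Answer: -3*exp(-4*y)/4.


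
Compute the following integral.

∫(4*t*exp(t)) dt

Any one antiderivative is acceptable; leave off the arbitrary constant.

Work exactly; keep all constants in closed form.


Answer: 4*t*exp(t) - 4*exp(t).


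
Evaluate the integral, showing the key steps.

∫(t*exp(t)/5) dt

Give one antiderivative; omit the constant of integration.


Step 1. Integrate ∫(t*exp(t)/5) dt by parts with u = t, dv = (exp(t)/5) dt, so v = exp(t)/5: now t*exp(t)/5 + ∫(-exp(t)/5) dt.
Step 2. Evaluate the standard form: now t*exp(t)/5 - exp(t)/5.
Answer: t*exp(t)/5 - exp(t)/5.


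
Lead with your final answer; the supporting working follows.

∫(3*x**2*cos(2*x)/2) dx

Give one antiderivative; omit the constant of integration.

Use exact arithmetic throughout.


The answer is 3*x**2*sin(2*x)/4 + 3*x*cos(2*x)/4 - 3*sin(2*x)/8.
Step 1. Integrate ∫(3*x**2*cos(2*x)/2) dx by parts with u = x**2, dv = (3*cos(2*x)/2) dx, so v = 3*sin(2*x)/4: now 3*x**2*sin(2*x)/4 + ∫(-3*x*sin(2*x)/2) dx.
Step 2. Integrate ∫(-3*x*sin(2*x)/2) dx by parts with u = x, dv = (-3*sin(2*x)/2) dx, so v = 3*cos(2*x)/4: now 3*x**2*sin(2*x)/4 + 3*x*cos(2*x)/4 + ∫(-3*cos(2*x)/4) dx.
Step 3. Evaluate the standard form: now 3*x**2*sin(2*x)/4 + 3*x*cos(2*x)/4 - 3*sin(2*x)/8.
Answer: 3*x**2*sin(2*x)/4 + 3*x*cos(2*x)/4 - 3*sin(2*x)/8.


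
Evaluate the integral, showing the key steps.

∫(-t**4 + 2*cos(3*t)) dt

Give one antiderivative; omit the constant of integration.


Step 1. Rewrite: now ∫(-t**4) dt + ∫(2*cos(3*t)) dt.
Step 2. Evaluate the standard form: now -t**5/5 + ∫(2*cos(3*t)) dt.
Step 3. Evaluate the standard form: now -t**5/5 + 2*sin(3*t)/3.
Answer: -t**5/5 + 2*sin(3*t)/3.


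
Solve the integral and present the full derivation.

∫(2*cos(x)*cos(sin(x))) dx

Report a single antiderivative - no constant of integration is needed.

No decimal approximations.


Step 1. Substitute u = sin(x), turning ∫(2*cos(x)*cos(sin(x))) dx into ∫(2*cos(u)) du: now ∫(2*cos(u)) du.
Step 2. Evaluate the standard form: now 2*sin(u).
Step 3. Substitute back u = sin(x): now 2*sin(sin(x)).
Answer: 2*sin(sin(x)).


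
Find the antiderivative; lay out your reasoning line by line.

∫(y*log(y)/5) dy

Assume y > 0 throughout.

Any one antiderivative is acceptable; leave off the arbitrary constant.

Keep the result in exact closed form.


Step 1. Integrate ∫(y*log(y)/5) dy by parts with u = log(y), dv = (y/5) dy, so v = y**2/10 [assuming y > 0]: now y**2*log(y)/10 + ∫(-y/10) dy.
Step 2. Evaluate the standard form: now y**2*log(y)/10 - y**2/20.
Answer: y**2*log(y)/10 - y**2/20.


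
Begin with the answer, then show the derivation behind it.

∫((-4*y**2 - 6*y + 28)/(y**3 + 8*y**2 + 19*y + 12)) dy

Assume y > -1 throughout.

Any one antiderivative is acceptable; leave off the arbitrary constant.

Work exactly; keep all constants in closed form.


The answer is 5*log(y + 1) - 5*log(y + 3) - 4*log(y + 4).
Step 1. Decompose ∫((-4*y**2 - 6*y + 28)/(y**3 + 8*y**2 + 19*y + 12)) dy by partial fractions, (-4*y**2 - 6*y + 28)/(y**3 + 8*y**2 + 19*y + 12) = -4/(y + 4) - 5/(y + 3) + 5/(y + 1): now ∫(5/(y + 1)) dy + ∫(-5/(y + 3)) dy + ∫(-4/(y + 4)) dy.
Step 2. Evaluate the standard form [assuming y > -4]: now -4*log(y + 4) + ∫(5/(y + 1)) dy + ∫(-5/(y + 3)) dy.
Step 3. Evaluate the standard form [assuming y > -1]: now 5*log(y + 1) - 4*log(y + 4) + ∫(-5/(y + 3)) dy.
Step 4. Evaluate the standard form [assuming y > -3]: now 5*log(y + 1) - 5*log(y + 3) - 4*log(y + 4).
Answer: 5*log(y + 1) - 5*log(y + 3) - 4*log(y + 4).


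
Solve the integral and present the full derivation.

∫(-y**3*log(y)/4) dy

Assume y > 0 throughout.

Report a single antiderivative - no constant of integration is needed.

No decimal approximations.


Step 1. Integrate ∫(-y**3*log(y)/4) dy by parts with u = log(y), dv = (-y**3/4) dy, so v = -y**4/16 [assuming y > 0]: now -y**4*log(y)/16 + ∫(y**3/16) dy.
Step 2. Evaluate the standard form: now -y**4*log(y)/16 + y**4/64.
Answer: -y**4*log(y)/16 + y**4/64.


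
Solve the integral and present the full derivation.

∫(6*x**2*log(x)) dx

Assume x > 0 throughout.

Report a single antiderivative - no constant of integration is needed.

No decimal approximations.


Step 1. Integrate ∫(6*x**2*log(x)) dx by parts with u = log(x), dv = (6*x**2) dx, so v = 2*x**3 [assuming x > 0]: now 2*x**3*log(x) + ∫(-2*x**2) dx.
Step 2. Evaluate the standard form: now 2*x**3*log(x) - 2*x**3/3.
Answer: 2*x**3*log(x) - 2*x**3/3.


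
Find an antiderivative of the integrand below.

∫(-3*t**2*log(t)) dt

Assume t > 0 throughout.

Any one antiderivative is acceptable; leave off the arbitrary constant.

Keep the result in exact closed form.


Answer: -t**3*log(t) + t**3/3.


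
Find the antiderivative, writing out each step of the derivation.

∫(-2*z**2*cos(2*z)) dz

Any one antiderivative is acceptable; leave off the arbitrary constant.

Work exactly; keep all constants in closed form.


Step 1. Integrate ∫(-2*z**2*cos(2*z)) dz by parts with u = z**2, dv = (-2*cos(2*z)) dz, so v = -sin(2*z): now -z**2*sin(2*z) + ∫(2*z*sin(2*z)) dz.
Step 2. Integrate ∫(2*z*sin(2*z)) dz by parts with u = z, dv = (2*sin(2*z)) dz, so v = -cos(2*z): now -z**2*sin(2*z) - z*cos(2*z) + ∫(cos(2*z)) dz.
Step 3. Evaluate the standard form: now -z**2*sin(2*z) - z*cos(2*z) + sin(2*z)/2.
Answer: -z**2*sin(2*z) - z*cos(2*z) + sin(2*z)/2.


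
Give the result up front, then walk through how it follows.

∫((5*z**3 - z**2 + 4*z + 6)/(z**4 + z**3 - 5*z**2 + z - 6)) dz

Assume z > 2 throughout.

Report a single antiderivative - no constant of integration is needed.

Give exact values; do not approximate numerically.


The answer is 2*log(z - 2) + 3*log(z + 3) - atan(z).
Step 1. Decompose ∫((5*z**3 - z**2 + 4*z + 6)/(z**4 + z**3 - 5*z**2 + z - 6)) dz by partial fractions, (5*z**3 - z**2 + 4*z + 6)/(z**4 + z**3 - 5*z**2 + z - 6) = -1/(z**2 + 1) + 3/(z + 3) + 2/(z - 2): now ∫(2/(z - 2)) dz + ∫(3/(z + 3)) dz + ∫(-1/(z**2 + 1)) dz.
Step 2. Evaluate the standard form [assuming z > -3]: now 3*log(z + 3) + ∫(2/(z - 2)) dz + ∫(-1/(z**2 + 1)) dz.
Step 3. Evaluate the standard form [assuming z > 2]: now 2*log(z - 2) + 3*log(z + 3) + ∫(-1/(z**2 + 1)) dz.
Step 4. Evaluate the standard form: now 2*log(z - 2) + 3*log(z + 3) - atan(z).
Answer: 2*log(z - 2) + 3*log(z + 3) - atan(z).


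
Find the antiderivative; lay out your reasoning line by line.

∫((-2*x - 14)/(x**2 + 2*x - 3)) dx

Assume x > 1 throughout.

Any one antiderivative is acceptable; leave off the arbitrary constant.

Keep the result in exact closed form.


Step 1. Decompose ∫((-2*x - 14)/(x**2 + 2*x - 3)) dx by partial fractions, (-2*x - 14)/(x**2 + 2*x - 3) = 2/(x + 3) - 4/(x - 1): now ∫(-4/(x - 1)) dx + ∫(2/(x + 3)) dx.
Step 2. Evaluate the standard form [assuming x > 1]: now -4*log(x - 1) + ∫(2/(x + 3)) dx.
Step 3. Evaluate the standard form [assuming x > -3]: now -4*log(x - 1) + 2*log(x + 3).
Answer: -4*log(x - 1) + 2*log(x + 3).


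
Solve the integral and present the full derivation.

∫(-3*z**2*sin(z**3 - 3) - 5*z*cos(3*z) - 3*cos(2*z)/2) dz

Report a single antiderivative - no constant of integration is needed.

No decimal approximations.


Step 1. Rewrite: now ∫(-5*z*cos(3*z)) dz + ∫(-3*z**2*sin(z**3 - 3)) dz + ∫(-3*cos(2*z)/2) dz.
Step 2. Integrate ∫(-5*z*cos(3*z)) dz by parts with u = z, dv = (-5*cos(3*z)) dz, so v = -5*sin(3*z)/3: now -5*z*sin(3*z)/3 + ∫(-3*z**2*sin(z**3 - 3)) dz + ∫(5*sin(3*z)/3) dz + ∫(-3*cos(2*z)/2) dz.
Step 3. Evaluate the standard form: now -5*z*sin(3*z)/3 - 5*cos(3*z)/9 + ∫(-3*z**2*sin(z**3 - 3)) dz + ∫(-3*cos(2*z)/2) dz.
Step 4. Substitute u = z**3 - 3, turning ∫(-3*z**2*sin(z**3 - 3)) dz into ∫(-sin(u)) du: now -5*z*sin(3*z)/3 - 5*cos(3*z)/9 + ∫(-sin(u)) du + ∫(-3*cos(2*z)/2) dz.
Step 5. Evaluate the standard form: now -5*z*sin(3*z)/3 + cos(u) - 5*cos(3*z)/9 + ∫(-3*cos(2*z)/2) dz.
Step 6. Substitute back u = z**3 - 3: now -5*z*sin(3*z)/3 - 5*cos(3*z)/9 + cos(z**3 - 3) + ∫(-3*cos(2*z)/2) dz.
Step 7. Evaluate the standard form: now -5*z*sin(3*z)/3 - 3*sin(2*z)/4 - 5*cos(3*z)/9 + cos(z**3 - 3).
Answer: -5*z*sin(3*z)/3 - 3*sin(2*z)/4 - 5*cos(3*z)/9 + cos(z**3 - 3).


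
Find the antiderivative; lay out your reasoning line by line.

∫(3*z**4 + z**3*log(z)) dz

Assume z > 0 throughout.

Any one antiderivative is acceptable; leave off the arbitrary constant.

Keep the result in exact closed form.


Step 1. Rewrite: now ∫(3*z**4) dz + ∫(z**3*log(z)) dz.
Step 2. Evaluate the standard form: now 3*z**5/5 + ∫(z**3*log(z)) dz.
Step 3. Integrate ∫(z**3*log(z)) dz by parts with u = log(z), dv = (z**3) dz, so v = z**4/4 [assuming z > 0]: now 3*z**5/5 + z**4*log(z)/4 + ∫(-z**3/4) dz.
Step 4. Evaluate the standard form: now 3*z**5/5 + z**4*log(z)/4 - z**4/16.
Answer: 3*z**5/5 + z**4*log(z)/4 - z**4/16.


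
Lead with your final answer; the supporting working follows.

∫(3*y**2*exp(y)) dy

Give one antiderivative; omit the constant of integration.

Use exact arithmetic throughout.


The answer is 3*y**2*exp(y) - 6*y*exp(y) + 6*exp(y).
Step 1. Integrate ∫(3*y**2*exp(y)) dy by parts with u = y**2, dv = (3*exp(y)) dy, so v = 3*exp(y): now 3*y**2*exp(y) + ∫(-6*y*exp(y)) dy.
Step 2. Integrate ∫(-6*y*exp(y)) dy by parts with u = y, dv = (-6*exp(y)) dy, so v = -6*exp(y): now 3*y**2*exp(y) - 6*y*exp(y) + ∫(6*exp(y)) dy.
Step 3. Evaluate the standard form: now 3*y**2*exp(y) - 6*y*exp(y) + 6*exp(y).
Answer: 3*y**2*exp(y) - 6*y*exp(y) + 6*exp(y).


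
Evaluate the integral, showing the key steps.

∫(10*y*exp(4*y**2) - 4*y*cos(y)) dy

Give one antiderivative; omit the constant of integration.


Step 1. Rewrite: now ∫(10*y*exp(4*y**2)) dy + ∫(-4*y*cos(y)) dy.
Step 2. Substitute u = y**2, turning ∫(10*y*exp(4*y**2)) dy into ∫(5*exp(4*u)) du: now ∫(-4*y*cos(y)) dy + ∫(5*exp(4*u)) du.
Step 3. Evaluate the standard form: now 5*exp(4*u)/4 + ∫(-4*y*cos(y)) dy.
Step 4. Substitute back u = y**2: now 5*exp(4*y**2)/4 + ∫(-4*y*cos(y)) dy.
Step 5. Integrate ∫(-4*y*cos(y)) dy by parts with u = y, dv = (-4*cos(y)) dy, so v = -4*sin(y): now -4*y*sin(y) + 5*exp(4*y**2)/4 + ∫(4*sin(y)) dy.
Step 6. Evaluate the standard form: now -4*y*sin(y) + 5*exp(4*y**2)/4 - 4*cos(y).
Answer: -4*y*sin(y) + 5*exp(4*y**2)/4 - 4*cos(y).


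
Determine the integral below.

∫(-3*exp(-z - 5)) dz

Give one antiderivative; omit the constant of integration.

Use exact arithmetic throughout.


Answer: 3*exp(-z - 5).


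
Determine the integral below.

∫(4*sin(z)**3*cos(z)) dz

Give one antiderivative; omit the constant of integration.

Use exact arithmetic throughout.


Answer: sin(z)**4.


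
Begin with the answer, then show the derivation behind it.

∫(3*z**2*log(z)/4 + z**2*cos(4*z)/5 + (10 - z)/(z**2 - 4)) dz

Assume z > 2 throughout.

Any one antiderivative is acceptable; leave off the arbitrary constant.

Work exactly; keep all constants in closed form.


The answer is z**3*log(z)/4 - z**3/12 + z**2*sin(4*z)/20 + z*cos(4*z)/40 + 2*log(z - 2) - 3*log(z + 2) - sin(4*z)/160.
Step 1. Rewrite: now ∫(3*z**2*log(z)/4) dz + ∫(z**2*cos(4*z)/5) dz + ∫((10 - z)/(z**2 - 4)) dz.
Step 2. Integrate ∫(3*z**2*log(z)/4) dz by parts with u = log(z), dv = (3*z**2/4) dz, so v = z**3/4 [assuming z > 0]: now z**3*log(z)/4 + ∫(-z**2/4) dz + ∫(z**2*cos(4*z)/5) dz + ∫((10 - z)/(z**2 - 4)) dz.
Step 3. Evaluate the standard form: now z**3*log(z)/4 - z**3/12 + ∫(z**2*cos(4*z)/5) dz + ∫((10 - z)/(z**2 - 4)) dz.
Step 4. Decompose ∫((10 - z)/(z**2 - 4)) dz by partial fractions, (10 - z)/(z**2 - 4) = -3/(z + 2) + 2/(z - 2): now z**3*log(z)/4 - z**3/12 + ∫(z**2*cos(4*z)/5) dz + ∫(2/(z - 2)) dz + ∫(-3/(z + 2)) dz.
Step 5. Evaluate the standard form [assuming z > -2]: now z**3*log(z)/4 - z**3/12 - 3*log(z + 2) + ∫(z**2*cos(4*z)/5) dz + ∫(2/(z - 2)) dz.
Step 6. Evaluate the standard form [assuming z > 2]: now z**3*log(z)/4 - z**3/12 + 2*log(z - 2) - 3*log(z + 2) + ∫(z**2*cos(4*z)/5) dz.
Step 7. Integrate ∫(z**2*cos(4*z)/5) dz by parts with u = z**2, dv = (cos(4*z)/5) dz, so v = sin(4*z)/20: now z**3*log(z)/4 - z**3/12 + z**2*sin(4*z)/20 + 2*log(z - 2) - 3*log(z + 2) + ∫(-z*sin(4*z)/10) dz.
Step 8. Integrate ∫(-z*sin(4*z)/10) dz by parts with u = z, dv = (-sin(4*z)/10) dz, so v = cos(4*z)/40: now z**3*log(z)/4 - z**3/12 + z**2*sin(4*z)/20 + z*cos(4*z)/40 + 2*log(z - 2) - 3*log(z + 2) + ∫(-cos(4*z)/40) dz.
Step 9. Evaluate the standard form: now z**3*log(z)/4 - z**3/12 + z**2*sin(4*z)/20 + z*cos(4*z)/40 + 2*log(z - 2) - 3*log(z + 2) - sin(4*z)/160.
Answer: z**3*log(z)/4 - z**3/12 + z**2*sin(4*z)/20 + z*cos(4*z)/40 + 2*log(z - 2) - 3*log(z + 2) - sin(4*z)/160.


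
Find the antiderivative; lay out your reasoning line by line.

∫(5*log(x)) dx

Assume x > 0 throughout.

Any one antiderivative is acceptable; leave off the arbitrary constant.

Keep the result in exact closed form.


Step 1. Integrate ∫(5*log(x)) dx by parts with u = log(x), dv = (5) dx, so v = 5*x [assuming x > 0]: now 5*x*log(x) + ∫(-5) dx.
Step 2. Evaluate the standard form: now 5*x*log(x) - 5*x.
Answer: 5*x*log(x) - 5*x.


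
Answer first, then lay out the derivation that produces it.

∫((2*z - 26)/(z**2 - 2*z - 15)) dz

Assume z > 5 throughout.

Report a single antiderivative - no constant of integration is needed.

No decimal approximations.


The answer is -2*log(z - 5) + 4*log(z + 3).
Step 1. Decompose ∫((2*z - 26)/(z**2 - 2*z - 15)) dz by partial fractions, (2*z - 26)/(z**2 - 2*z - 15) = 4/(z + 3) - 2/(z - 5): now ∫(-2/(z - 5)) dz + ∫(4/(z + 3)) dz.
Step 2. Evaluate the standard form [assuming z > 5]: now -2*log(z - 5) + ∫(4/(z + 3)) dz.
Step 3. Evaluate the standard form [assuming z > -3]: now -2*log(z - 5) + 4*log(z + 3).
Answer: -2*log(z - 5) + 4*log(z + 3).


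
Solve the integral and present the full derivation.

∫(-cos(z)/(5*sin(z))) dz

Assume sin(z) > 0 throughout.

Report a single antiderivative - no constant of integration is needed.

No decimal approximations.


Step 1. Substitute u = sin(z), turning ∫(-cos(z)/(5*sin(z))) dz into ∫(-1/(5*u)) du: now ∫(-1/(5*u)) du.
Step 2. Evaluate the standard form [assuming u > 0]: now -log(u)/5.
Step 3. Substitute back u = sin(z): now -log(sin(z))/5.
Answer: -log(sin(z))/5.


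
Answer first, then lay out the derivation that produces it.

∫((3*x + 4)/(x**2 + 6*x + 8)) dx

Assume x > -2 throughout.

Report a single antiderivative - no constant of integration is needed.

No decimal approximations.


The answer is -log(x + 2) + 4*log(x + 4).
Step 1. Decompose ∫((3*x + 4)/(x**2 + 6*x + 8)) dx by partial fractions, (3*x + 4)/(x**2 + 6*x + 8) = 4/(x + 4) - 1/(x + 2): now ∫(-1/(x + 2)) dx + ∫(4/(x + 4)) dx.
Step 2. Evaluate the standard form [assuming x > -2]: now -log(x + 2) + ∫(4/(x + 4)) dx.
Step 3. Evaluate the standard form [assuming x > -4]: now -log(x + 2) + 4*log(x + 4).
Answer: -log(x + 2) + 4*log(x + 4).


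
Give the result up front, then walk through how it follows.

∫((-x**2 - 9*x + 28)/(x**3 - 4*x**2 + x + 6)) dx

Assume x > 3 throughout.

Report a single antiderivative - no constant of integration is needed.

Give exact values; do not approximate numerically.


The answer is -2*log(x - 3) - 2*log(x - 2) + 3*log(x + 1).
Step 1. Decompose ∫((-x**2 - 9*x + 28)/(x**3 - 4*x**2 + x + 6)) dx by partial fractions, (-x**2 - 9*x + 28)/(x**3 - 4*x**2 + x + 6) = 3/(x + 1) - 2/(x - 2) - 2/(x - 3): now ∫(-2/(x - 3)) dx + ∫(-2/(x - 2)) dx + ∫(3/(x + 1)) dx.
Step 2. Evaluate the standard form [assuming x > 2]: now -2*log(x - 2) + ∫(-2/(x - 3)) dx + ∫(3/(x + 1)) dx.
Step 3. Evaluate the standard form [assuming x > 3]: now -2*log(x - 3) - 2*log(x - 2) + ∫(3/(x + 1)) dx.
Step 4. Evaluate the standard form [assuming x > -1]: now -2*log(x - 3) - 2*log(x - 2) + 3*log(x + 1).
Answer: -2*log(x - 3) - 2*log(x - 2) + 3*log(x + 1).


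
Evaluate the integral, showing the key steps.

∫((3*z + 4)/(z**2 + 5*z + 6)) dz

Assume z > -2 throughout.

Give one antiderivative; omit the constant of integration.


Step 1. Decompose ∫((3*z + 4)/(z**2 + 5*z + 6)) dz by partial fractions, (3*z + 4)/(z**2 + 5*z + 6) = 5/(z + 3) - 2/(z + 2): now ∫(-2/(z + 2)) dz + ∫(5/(z + 3)) dz.
Step 2. Evaluate the standard form [assuming z > -2]: now -2*log(z + 2) + ∫(5/(z + 3)) dz.
Step 3. Evaluate the standard form [assuming z > -3]: now -2*log(z + 2) + 5*log(z + 3).
Answer: -2*log(z + 2) + 5*log(z + 3).


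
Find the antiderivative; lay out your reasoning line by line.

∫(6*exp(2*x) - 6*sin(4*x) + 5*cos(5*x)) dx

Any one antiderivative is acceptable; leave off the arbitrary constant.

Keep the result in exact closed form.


Step 1. Rewrite: now ∫(6*exp(2*x)) dx + ∫(-6*sin(4*x)) dx + ∫(5*cos(5*x)) dx.
Step 2. Evaluate the standard form: now 3*cos(4*x)/2 + ∫(6*exp(2*x)) dx + ∫(5*cos(5*x)) dx.
Step 3. Evaluate the standard form: now sin(5*x) + 3*cos(4*x)/2 + ∫(6*exp(2*x)) dx.
Step 4. Evaluate the standard form: now 3*exp(2*x) + sin(5*x) + 3*cos(4*x)/2.
Answer: 3*exp(2*x) + sin(5*x) + 3*cos(4*x)/2.


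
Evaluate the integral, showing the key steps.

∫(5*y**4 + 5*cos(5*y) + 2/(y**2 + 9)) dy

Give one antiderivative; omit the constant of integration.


Step 1. Rewrite: now ∫(5*y**4) dy + ∫(2/(y**2 + 9)) dy + ∫(5*cos(5*y)) dy.
Step 2. Evaluate the standard form: now 2*atan(y/3)/3 + ∫(5*y**4) dy + ∫(5*cos(5*y)) dy.
Step 3. Evaluate the standard form: now y**5 + 2*atan(y/3)/3 + ∫(5*cos(5*y)) dy.
Step 4. Evaluate the standard form: now y**5 + sin(5*y) + 2*atan(y/3)/3.
Answer: y**5 + sin(5*y) + 2*atan(y/3)/3.


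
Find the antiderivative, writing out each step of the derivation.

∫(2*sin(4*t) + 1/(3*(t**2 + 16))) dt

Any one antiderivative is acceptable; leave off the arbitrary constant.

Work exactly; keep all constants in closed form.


Step 1. Rewrite: now ∫(1/(3*(t**2 + 16))) dt + ∫(2*sin(4*t)) dt.
Step 2. Evaluate the standard form: now -cos(4*t)/2 + ∫(1/(3*(t**2 + 16))) dt.
Step 3. Evaluate the standard form: now -cos(4*t)/2 + atan(t/4)/12.
Answer: -cos(4*t)/2 + atan(t/4)/12.


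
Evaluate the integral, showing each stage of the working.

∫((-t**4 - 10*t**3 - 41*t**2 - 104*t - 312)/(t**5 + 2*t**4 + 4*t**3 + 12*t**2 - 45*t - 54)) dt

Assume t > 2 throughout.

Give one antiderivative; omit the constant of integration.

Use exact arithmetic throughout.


Step 1. Decompose ∫((-t**4 - 10*t**3 - 41*t**2 - 104*t - 312)/(t**5 + 2*t**4 + 4*t**3 + 12*t**2 - 45*t - 54)) dt by partial fractions, (-t**4 - 10*t**3 - 41*t**2 - 104*t - 312)/(t**5 + 2*t**4 + 4*t**3 + 12*t**2 - 45*t - 54) = 1/(t**2 + 9) - 1/(t + 3) + 4/(t + 1) - 4/(t - 2): now ∫(-4/(t - 2)) dt + ∫(4/(t + 1)) dt + ∫(-1/(t + 3)) dt + ∫(1/(t**2 + 9)) dt.
Step 2. Evaluate the standard form [assuming t > -1]: now 4*log(t + 1) + ∫(-4/(t - 2)) dt + ∫(-1/(t + 3)) dt + ∫(1/(t**2 + 9)) dt.
Step 3. Evaluate the standard form [assuming t > 2]: now -4*log(t - 2) + 4*log(t + 1) + ∫(-1/(t + 3)) dt + ∫(1/(t**2 + 9)) dt.
Step 4. Evaluate the standard form [assuming t > -3]: now -4*log(t - 2) + 4*log(t + 1) - log(t + 3) + ∫(1/(t**2 + 9)) dt.
Step 5. Evaluate the standard form: now -4*log(t - 2) + 4*log(t + 1) - log(t + 3) + atan(t/3)/3.
Answer: -4*log(t - 2) + 4*log(t + 1) - log(t + 3) + atan(t/3)/3.


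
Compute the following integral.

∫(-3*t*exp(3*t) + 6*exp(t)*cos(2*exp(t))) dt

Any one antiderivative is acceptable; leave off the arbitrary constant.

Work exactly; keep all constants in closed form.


Answer: -t*exp(3*t) + exp(3*t)/3 + 3*sin(2*exp(t)).


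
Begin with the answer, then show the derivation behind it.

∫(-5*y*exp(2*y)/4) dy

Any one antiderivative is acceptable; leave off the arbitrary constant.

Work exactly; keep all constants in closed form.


The answer is -5*y*exp(2*y)/8 + 5*exp(2*y)/16.
Step 1. Integrate ∫(-5*y*exp(2*y)/4) dy by parts with u = y, dv = (-5*exp(2*y)/4) dy, so v = -5*exp(2*y)/8: now -5*y*exp(2*y)/8 + ∫(5*exp(2*y)/8) dy.
Step 2. Evaluate the standard form: now -5*y*exp(2*y)/8 + 5*exp(2*y)/16.
Answer: -5*y*exp(2*y)/8 + 5*exp(2*y)/16.


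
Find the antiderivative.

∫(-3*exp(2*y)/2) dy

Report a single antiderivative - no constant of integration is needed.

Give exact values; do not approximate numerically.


Answer: -3*exp(2*y)/4.


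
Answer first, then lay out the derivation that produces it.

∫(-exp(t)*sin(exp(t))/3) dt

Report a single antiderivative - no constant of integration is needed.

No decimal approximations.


The answer is cos(exp(t))/3.
Step 1. Substitute u = exp(t), turning ∫(-exp(t)*sin(exp(t))/3) dt into ∫(-sin(u)/3) du: now ∫(-sin(u)/3) du.
Step 2. Evaluate the standard form: now cos(u)/3.
Step 3. Substitute back u = exp(t): now cos(exp(t))/3.
Answer: cos(exp(t))/3.


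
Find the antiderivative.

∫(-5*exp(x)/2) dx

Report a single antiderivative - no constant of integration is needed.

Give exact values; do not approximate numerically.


Answer: -5*exp(x)/2.


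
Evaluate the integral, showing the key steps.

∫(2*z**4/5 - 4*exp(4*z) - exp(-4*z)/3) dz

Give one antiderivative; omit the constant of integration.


Step 1. Rewrite: now ∫(2*z**4/5) dz + ∫(-exp(-4*z)/3) dz + ∫(-4*exp(4*z)) dz.
Step 2. Evaluate the standard form: now -exp(4*z) + ∫(2*z**4/5) dz + ∫(-exp(-4*z)/3) dz.
Step 3. Evaluate the standard form: now -exp(4*z) + ∫(2*z**4/5) dz + exp(-4*z)/12.
Step 4. Evaluate the standard form: now 2*z**5/25 - exp(4*z) + exp(-4*z)/12.
Answer: 2*z**5/25 - exp(4*z) + exp(-4*z)/12.


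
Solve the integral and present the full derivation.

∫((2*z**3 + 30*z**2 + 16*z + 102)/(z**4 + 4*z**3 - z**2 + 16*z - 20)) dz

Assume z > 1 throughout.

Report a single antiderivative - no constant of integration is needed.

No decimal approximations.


Step 1. Decompose ∫((2*z**3 + 30*z**2 + 16*z + 102)/(z**4 + 4*z**3 - z**2 + 16*z - 20)) dz by partial fractions, (2*z**3 + 30*z**2 + 16*z + 102)/(z**4 + 4*z**3 - z**2 + 16*z - 20) = 2/(z**2 + 4) - 3/(z + 5) + 5/(z - 1): now ∫(5/(z - 1)) dz + ∫(-3/(z + 5)) dz + ∫(2/(z**2 + 4)) dz.
Step 2. Evaluate the standard form [assuming z > -5]: now -3*log(z + 5) + ∫(5/(z - 1)) dz + ∫(2/(z**2 + 4)) dz.
Step 3. Evaluate the standard form [assuming z > 1]: now 5*log(z - 1) - 3*log(z + 5) + ∫(2/(z**2 + 4)) dz.
Step 4. Evaluate the standard form: now 5*log(z - 1) - 3*log(z + 5) + atan(z/2).
Answer: 5*log(z - 1) - 3*log(z + 5) + atan(z/2).
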